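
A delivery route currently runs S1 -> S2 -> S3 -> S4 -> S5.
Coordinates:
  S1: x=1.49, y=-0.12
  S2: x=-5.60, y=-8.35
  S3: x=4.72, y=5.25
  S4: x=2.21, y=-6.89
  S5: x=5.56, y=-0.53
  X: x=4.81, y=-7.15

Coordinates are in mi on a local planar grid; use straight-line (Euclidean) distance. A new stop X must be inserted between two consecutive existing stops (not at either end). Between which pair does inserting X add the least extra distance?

Added distance for inserting X between each consecutive pair:
S1–S2: 7.4 mi
S2–S3: 5.8 mi
S3–S4: 2.6 mi
S4–S5: 2.1 mi
Smallest added distance is 2.1 mi, inserting between S4 and S5.

between S4 and S5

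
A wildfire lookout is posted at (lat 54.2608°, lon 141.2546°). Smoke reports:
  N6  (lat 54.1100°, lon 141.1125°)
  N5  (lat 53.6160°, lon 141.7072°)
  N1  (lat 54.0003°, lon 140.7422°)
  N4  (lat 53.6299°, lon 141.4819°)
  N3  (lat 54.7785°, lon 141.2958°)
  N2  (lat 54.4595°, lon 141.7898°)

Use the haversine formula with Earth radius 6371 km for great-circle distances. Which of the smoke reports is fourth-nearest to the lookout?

N3

Distance to each, sorted:
N6: 19.1 km
N2: 41.1 km
N1: 44.2 km
N3: 57.6 km
N4: 71.7 km
N5: 77.6 km
The fourth-nearest is N3 at 57.6 km.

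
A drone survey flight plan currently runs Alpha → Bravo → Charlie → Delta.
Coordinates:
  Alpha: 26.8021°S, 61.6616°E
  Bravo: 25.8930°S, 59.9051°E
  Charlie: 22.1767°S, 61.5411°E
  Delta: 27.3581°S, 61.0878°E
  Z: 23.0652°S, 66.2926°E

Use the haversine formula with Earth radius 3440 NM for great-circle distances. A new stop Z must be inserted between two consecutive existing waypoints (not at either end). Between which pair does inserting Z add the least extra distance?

Added distance for inserting Z between each consecutive pair:
Alpha–Bravo: 616.4 NM
Bravo–Charlie: 416.2 NM
Charlie–Delta: 339.1 NM
Smallest added distance is 339.1 NM, inserting between Charlie and Delta.

between Charlie and Delta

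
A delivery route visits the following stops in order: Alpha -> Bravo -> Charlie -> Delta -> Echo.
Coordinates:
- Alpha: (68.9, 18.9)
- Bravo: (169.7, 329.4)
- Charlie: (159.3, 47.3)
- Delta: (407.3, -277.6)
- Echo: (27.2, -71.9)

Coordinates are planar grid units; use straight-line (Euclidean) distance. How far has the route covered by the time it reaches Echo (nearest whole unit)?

1450

Leg distances:
Alpha→Bravo: 326.5  (cumulative 326.5)
Bravo→Charlie: 282.3  (cumulative 608.7)
Charlie→Delta: 408.7  (cumulative 1017.5)
Delta→Echo: 432.2  (cumulative 1449.7)
Cumulative distance at Echo ≈ 1450.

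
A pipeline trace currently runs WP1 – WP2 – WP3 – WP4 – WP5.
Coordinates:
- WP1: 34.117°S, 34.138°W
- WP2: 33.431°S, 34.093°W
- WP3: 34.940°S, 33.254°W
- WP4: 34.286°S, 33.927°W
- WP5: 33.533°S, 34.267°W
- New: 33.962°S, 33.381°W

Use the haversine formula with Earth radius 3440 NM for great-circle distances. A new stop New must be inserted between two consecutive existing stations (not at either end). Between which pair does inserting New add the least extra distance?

between WP2 and WP3

Added distance for inserting New between each consecutive pair:
WP1–WP2: 45.3 NM
WP2–WP3: 7.1 NM
WP3–WP4: 41.0 NM
WP4–WP5: 36.3 NM
Smallest added distance is 7.1 NM, inserting between WP2 and WP3.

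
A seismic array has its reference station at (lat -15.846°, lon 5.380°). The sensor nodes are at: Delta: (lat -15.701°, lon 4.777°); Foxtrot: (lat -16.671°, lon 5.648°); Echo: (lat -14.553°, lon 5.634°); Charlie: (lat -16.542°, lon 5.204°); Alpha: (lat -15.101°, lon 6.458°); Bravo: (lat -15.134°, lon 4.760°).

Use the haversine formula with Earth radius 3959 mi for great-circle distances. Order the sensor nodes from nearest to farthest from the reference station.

Distances from the reference station:
Delta (lat -15.701°, lon 4.777°): 41.3 mi
Charlie (lat -16.542°, lon 5.204°): 49.5 mi
Foxtrot (lat -16.671°, lon 5.648°): 59.7 mi
Bravo (lat -15.134°, lon 4.760°): 64.2 mi
Alpha (lat -15.101°, lon 6.458°): 88.3 mi
Echo (lat -14.553°, lon 5.634°): 90.9 mi

Delta, Charlie, Foxtrot, Bravo, Alpha, Echo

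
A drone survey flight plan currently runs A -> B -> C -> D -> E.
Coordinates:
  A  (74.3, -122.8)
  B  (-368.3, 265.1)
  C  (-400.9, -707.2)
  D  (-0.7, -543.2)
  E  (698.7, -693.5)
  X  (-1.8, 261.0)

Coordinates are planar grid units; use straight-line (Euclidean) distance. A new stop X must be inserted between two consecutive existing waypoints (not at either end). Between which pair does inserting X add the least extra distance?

between A and B

Added distance for inserting X between each consecutive pair:
A–B: 169.3
B–C: 440.9
C–D: 1418.9
D–E: 1272.8
Smallest added distance is 169.3, inserting between A and B.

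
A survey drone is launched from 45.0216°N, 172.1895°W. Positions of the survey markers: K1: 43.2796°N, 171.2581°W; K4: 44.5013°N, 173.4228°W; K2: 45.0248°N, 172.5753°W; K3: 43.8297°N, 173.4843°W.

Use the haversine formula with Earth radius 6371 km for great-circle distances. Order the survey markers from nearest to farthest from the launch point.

Distances from the launch point:
K2 45.0248°N, 172.5753°W: 30.3 km
K4 44.5013°N, 173.4228°W: 113.3 km
K3 43.8297°N, 173.4843°W: 167.7 km
K1 43.2796°N, 171.2581°W: 207.5 km

K2, K4, K3, K1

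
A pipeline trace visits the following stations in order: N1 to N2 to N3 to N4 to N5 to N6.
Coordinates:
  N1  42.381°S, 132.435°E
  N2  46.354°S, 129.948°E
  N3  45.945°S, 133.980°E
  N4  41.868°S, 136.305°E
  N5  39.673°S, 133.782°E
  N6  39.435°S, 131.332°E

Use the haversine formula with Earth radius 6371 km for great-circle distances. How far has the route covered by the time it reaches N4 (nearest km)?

Leg distances:
N1→N2: 483.9 km  (cumulative 483.9 km)
N2→N3: 313.9 km  (cumulative 797.8 km)
N3→N4: 490.1 km  (cumulative 1287.9 km)
Cumulative distance at N4 ≈ 1288 km.

1288 km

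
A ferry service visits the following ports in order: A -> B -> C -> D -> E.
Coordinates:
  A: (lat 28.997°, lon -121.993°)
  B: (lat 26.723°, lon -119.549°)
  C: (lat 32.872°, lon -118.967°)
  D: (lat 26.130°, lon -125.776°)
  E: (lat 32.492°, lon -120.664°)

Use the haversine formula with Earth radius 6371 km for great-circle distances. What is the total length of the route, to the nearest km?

Leg distances:
A→B: 348.8 km  (cumulative 348.8 km)
B→C: 686.0 km  (cumulative 1034.8 km)
C→D: 997.6 km  (cumulative 2032.4 km)
D→E: 863.5 km  (cumulative 2895.9 km)
Total route length ≈ 2896 km.

2896 km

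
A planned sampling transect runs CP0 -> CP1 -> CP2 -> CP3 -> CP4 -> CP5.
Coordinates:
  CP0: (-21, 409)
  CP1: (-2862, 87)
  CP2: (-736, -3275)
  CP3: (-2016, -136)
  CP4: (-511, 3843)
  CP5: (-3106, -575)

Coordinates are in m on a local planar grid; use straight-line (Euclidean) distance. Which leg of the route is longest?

Leg distances:
CP0→CP1: 2859.2 m
CP1→CP2: 3977.8 m
CP2→CP3: 3389.9 m
CP3→CP4: 4254.1 m
CP4→CP5: 5123.7 m
The longest leg is CP4–CP5 at 5123.7 m.

CP4–CP5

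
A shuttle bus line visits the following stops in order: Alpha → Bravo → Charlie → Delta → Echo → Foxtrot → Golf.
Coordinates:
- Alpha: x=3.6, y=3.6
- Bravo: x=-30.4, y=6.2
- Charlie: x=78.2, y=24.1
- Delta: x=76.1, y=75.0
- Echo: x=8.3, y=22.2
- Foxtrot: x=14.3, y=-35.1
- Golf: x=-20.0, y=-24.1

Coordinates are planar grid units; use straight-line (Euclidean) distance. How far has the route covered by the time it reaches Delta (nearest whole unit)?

195

Leg distances:
Alpha→Bravo: 34.1  (cumulative 34.1)
Bravo→Charlie: 110.1  (cumulative 144.2)
Charlie→Delta: 50.9  (cumulative 195.1)
Cumulative distance at Delta ≈ 195.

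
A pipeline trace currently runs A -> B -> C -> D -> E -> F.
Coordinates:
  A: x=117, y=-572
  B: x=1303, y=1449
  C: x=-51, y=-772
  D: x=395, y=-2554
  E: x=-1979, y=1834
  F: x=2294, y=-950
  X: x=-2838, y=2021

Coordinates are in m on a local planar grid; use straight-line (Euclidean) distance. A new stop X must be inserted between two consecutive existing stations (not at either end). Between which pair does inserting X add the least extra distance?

Added distance for inserting X between each consecutive pair:
A–B: 5768.4 m
B–C: 5524.8 m
C–D: 7710.7 m
D–E: 1492.1 m
E–F: 1709.1 m
Smallest added distance is 1492.1 m, inserting between D and E.

between D and E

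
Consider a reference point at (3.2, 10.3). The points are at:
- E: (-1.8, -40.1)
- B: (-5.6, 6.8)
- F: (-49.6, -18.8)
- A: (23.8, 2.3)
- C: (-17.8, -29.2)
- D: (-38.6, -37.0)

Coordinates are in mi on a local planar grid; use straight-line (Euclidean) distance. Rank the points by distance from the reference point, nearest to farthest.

B, A, C, E, F, D

Distances from the reference point:
B (-5.6, 6.8): 9.5 mi
A (23.8, 2.3): 22.1 mi
C (-17.8, -29.2): 44.7 mi
E (-1.8, -40.1): 50.6 mi
F (-49.6, -18.8): 60.3 mi
D (-38.6, -37.0): 63.1 mi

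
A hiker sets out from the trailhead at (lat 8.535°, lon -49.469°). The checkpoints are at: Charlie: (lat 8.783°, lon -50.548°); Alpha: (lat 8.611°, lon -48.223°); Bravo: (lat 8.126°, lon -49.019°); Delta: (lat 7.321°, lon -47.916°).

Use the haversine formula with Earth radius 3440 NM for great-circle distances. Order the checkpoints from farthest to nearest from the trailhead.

Delta, Alpha, Charlie, Bravo

Computing each great-circle distance from (lat 8.535°, lon -49.469°):
Delta (lat 7.321°, lon -47.916°): 117.6 NM
Alpha (lat 8.611°, lon -48.223°): 74.1 NM
Charlie (lat 8.783°, lon -50.548°): 65.8 NM
Bravo (lat 8.126°, lon -49.019°): 36.3 NM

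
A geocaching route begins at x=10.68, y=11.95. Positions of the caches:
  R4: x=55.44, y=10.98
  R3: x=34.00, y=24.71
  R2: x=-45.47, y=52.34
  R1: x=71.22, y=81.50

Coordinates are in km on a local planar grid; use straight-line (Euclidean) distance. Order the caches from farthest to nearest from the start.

R1, R2, R4, R3

Distances from the start:
R1 x=71.22, y=81.50: 92.2 km
R2 x=-45.47, y=52.34: 69.2 km
R4 x=55.44, y=10.98: 44.8 km
R3 x=34.00, y=24.71: 26.6 km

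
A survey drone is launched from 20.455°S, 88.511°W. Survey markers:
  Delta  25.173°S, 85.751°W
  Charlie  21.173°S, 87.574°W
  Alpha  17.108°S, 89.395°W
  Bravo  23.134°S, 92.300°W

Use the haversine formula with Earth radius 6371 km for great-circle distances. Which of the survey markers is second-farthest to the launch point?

Distances from the launch point (20.455°S, 88.511°W):
Delta: 596.0 km
Bravo: 491.7 km
Alpha: 383.6 km
Charlie: 125.9 km
The second-farthest is Bravo at 491.7 km.

Bravo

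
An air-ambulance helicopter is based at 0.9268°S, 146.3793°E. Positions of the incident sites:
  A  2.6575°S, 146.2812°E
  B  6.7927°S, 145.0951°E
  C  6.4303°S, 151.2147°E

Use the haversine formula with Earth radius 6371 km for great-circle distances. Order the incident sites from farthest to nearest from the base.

C, B, A

Computing each great-circle distance from 0.9268°S, 146.3793°E:
C 6.4303°S, 151.2147°E: 813.7 km
B 6.7927°S, 145.0951°E: 667.6 km
A 2.6575°S, 146.2812°E: 192.8 km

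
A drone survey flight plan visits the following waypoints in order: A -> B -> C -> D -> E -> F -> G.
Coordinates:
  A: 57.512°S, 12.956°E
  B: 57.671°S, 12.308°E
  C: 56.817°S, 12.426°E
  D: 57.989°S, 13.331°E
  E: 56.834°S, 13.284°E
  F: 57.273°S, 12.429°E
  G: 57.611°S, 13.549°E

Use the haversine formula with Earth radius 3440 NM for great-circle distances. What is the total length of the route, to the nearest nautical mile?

Leg distances:
A→B: 22.9 NM  (cumulative 22.9 NM)
B→C: 51.4 NM  (cumulative 74.3 NM)
C→D: 76.2 NM  (cumulative 150.6 NM)
D→E: 69.4 NM  (cumulative 219.9 NM)
E→F: 38.4 NM  (cumulative 258.3 NM)
F→G: 41.5 NM  (cumulative 299.8 NM)
Total route length ≈ 300 NM.

300 NM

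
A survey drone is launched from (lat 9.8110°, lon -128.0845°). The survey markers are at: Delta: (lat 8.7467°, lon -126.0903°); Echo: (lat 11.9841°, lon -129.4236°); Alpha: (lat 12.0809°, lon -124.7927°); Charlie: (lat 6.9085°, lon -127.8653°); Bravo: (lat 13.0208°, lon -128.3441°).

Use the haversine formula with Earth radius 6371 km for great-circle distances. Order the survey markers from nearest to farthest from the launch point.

Distance from the launch point at (lat 9.8110°, lon -128.0845°) to each:
Delta (lat 8.7467°, lon -126.0903°): 248.8 km
Echo (lat 11.9841°, lon -129.4236°): 282.4 km
Charlie (lat 6.9085°, lon -127.8653°): 323.6 km
Bravo (lat 13.0208°, lon -128.3441°): 358.0 km
Alpha (lat 12.0809°, lon -124.7927°): 439.1 km

Delta, Echo, Charlie, Bravo, Alpha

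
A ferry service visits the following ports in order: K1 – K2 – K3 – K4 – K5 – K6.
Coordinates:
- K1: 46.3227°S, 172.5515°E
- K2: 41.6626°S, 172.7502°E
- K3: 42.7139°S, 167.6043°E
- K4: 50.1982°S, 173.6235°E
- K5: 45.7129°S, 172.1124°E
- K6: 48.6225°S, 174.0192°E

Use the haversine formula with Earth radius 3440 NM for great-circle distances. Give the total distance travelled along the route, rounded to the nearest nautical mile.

Leg distances:
K1→K2: 279.9 NM  (cumulative 279.9 NM)
K2→K3: 237.4 NM  (cumulative 517.3 NM)
K3→K4: 513.3 NM  (cumulative 1030.7 NM)
K4→K5: 276.0 NM  (cumulative 1306.7 NM)
K5→K6: 191.2 NM  (cumulative 1497.9 NM)
Total route length ≈ 1498 NM.

1498 NM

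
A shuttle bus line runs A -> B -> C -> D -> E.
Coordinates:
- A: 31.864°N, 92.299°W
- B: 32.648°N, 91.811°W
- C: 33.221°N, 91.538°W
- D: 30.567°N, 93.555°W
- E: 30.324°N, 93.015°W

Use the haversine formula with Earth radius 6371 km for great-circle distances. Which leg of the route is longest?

C–D

Leg distances:
A→B: 98.5 km
B→C: 68.6 km
C→D: 351.2 km
D→E: 58.4 km
The longest leg is C–D at 351.2 km.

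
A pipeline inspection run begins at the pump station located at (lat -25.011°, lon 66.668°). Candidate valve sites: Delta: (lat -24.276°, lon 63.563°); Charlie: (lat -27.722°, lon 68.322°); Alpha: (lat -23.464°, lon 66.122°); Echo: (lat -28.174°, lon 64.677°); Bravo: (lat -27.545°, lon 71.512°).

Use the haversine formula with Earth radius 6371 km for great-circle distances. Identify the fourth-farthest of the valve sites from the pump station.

Distance to each, sorted:
Bravo: 559.1 km
Echo: 403.6 km
Charlie: 343.5 km
Delta: 324.3 km
Alpha: 180.7 km
The fourth-farthest is Delta at 324.3 km.

Delta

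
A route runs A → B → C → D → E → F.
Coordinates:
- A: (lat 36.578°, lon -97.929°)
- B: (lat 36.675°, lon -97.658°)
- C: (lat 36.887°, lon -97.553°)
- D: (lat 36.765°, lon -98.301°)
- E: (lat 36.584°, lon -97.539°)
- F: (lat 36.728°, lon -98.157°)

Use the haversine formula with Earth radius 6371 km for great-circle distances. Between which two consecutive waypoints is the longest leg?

D–E

Leg distances:
A→B: 26.5 km
B→C: 25.4 km
C→D: 67.9 km
D→E: 70.9 km
E→F: 57.4 km
The longest leg is D–E at 70.9 km.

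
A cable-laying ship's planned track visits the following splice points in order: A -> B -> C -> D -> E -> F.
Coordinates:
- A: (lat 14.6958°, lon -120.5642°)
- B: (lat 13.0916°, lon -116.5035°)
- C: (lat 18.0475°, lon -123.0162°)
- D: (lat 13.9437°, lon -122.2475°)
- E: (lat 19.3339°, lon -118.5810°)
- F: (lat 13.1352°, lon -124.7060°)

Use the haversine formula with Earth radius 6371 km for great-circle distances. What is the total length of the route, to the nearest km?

Leg distances:
A→B: 473.2 km  (cumulative 473.2 km)
B→C: 888.8 km  (cumulative 1362.0 km)
C→D: 463.7 km  (cumulative 1825.6 km)
D→E: 715.3 km  (cumulative 2541.0 km)
E→F: 949.8 km  (cumulative 3490.8 km)
Total route length ≈ 3491 km.

3491 km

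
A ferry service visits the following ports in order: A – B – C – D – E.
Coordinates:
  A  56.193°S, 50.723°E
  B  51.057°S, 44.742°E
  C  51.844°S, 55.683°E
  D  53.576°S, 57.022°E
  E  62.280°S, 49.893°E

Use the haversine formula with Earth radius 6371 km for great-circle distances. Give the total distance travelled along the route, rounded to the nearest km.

Leg distances:
A→B: 693.5 km  (cumulative 693.5 km)
B→C: 762.5 km  (cumulative 1456.0 km)
C→D: 212.7 km  (cumulative 1668.6 km)
D→E: 1053.9 km  (cumulative 2722.6 km)
Total route length ≈ 2723 km.

2723 km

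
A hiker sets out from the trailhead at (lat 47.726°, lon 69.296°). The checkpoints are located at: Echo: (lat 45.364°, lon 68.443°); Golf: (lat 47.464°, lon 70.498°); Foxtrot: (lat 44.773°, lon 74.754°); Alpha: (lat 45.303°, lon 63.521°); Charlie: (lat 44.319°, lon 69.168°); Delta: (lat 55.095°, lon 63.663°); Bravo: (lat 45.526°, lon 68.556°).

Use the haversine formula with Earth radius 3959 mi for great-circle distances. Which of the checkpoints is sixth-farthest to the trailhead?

Distances from the trailhead ((lat 47.726°, lon 69.296°)):
Delta: 563.7 mi
Foxtrot: 331.0 mi
Alpha: 321.5 mi
Charlie: 235.5 mi
Echo: 168.2 mi
Bravo: 156.0 mi
Golf: 58.9 mi
The sixth-farthest is Bravo at 156.0 mi.

Bravo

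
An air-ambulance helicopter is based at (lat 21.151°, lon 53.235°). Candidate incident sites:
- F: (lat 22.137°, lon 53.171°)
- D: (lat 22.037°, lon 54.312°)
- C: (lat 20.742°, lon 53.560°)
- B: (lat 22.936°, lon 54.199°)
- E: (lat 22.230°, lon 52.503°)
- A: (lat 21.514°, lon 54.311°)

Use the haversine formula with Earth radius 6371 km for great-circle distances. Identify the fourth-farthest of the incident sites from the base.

Distance to each, sorted:
B: 222.0 km
D: 148.7 km
E: 141.8 km
A: 118.5 km
F: 109.8 km
C: 56.6 km
The fourth-farthest is A at 118.5 km.

A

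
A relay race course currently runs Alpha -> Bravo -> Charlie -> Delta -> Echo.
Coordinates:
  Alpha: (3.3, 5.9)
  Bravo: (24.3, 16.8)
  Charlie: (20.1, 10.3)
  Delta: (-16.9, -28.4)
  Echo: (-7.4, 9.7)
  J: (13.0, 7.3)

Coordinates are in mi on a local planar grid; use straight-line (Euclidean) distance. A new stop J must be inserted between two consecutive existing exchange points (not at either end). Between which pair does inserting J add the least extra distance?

Added distance for inserting J between each consecutive pair:
Alpha–Bravo: 0.9 mi
Bravo–Charlie: 14.7 mi
Charlie–Delta: 0.7 mi
Delta–Echo: 27.8 mi
Smallest added distance is 0.7 mi, inserting between Charlie and Delta.

between Charlie and Delta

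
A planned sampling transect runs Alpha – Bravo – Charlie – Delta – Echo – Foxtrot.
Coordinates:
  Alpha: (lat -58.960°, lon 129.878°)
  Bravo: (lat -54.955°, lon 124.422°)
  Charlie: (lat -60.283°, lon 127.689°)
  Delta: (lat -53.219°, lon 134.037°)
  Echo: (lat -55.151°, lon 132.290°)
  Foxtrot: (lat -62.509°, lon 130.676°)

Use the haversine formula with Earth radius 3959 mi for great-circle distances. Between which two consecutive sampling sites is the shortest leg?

Leg distances:
Alpha→Bravo: 344.5 mi
Bravo→Charlie: 387.4 mi
Charlie→Delta: 543.6 mi
Delta→Echo: 151.0 mi
Echo→Foxtrot: 511.6 mi
The shortest leg is Delta–Echo at 151.0 mi.

Delta–Echo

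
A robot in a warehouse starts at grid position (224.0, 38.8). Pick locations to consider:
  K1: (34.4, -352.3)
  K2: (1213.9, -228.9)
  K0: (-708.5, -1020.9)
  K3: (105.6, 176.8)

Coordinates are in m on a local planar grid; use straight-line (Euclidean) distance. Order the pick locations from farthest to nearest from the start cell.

Distances from the start cell:
K0 (-708.5, -1020.9): 1411.6 m
K2 (1213.9, -228.9): 1025.5 m
K1 (34.4, -352.3): 434.6 m
K3 (105.6, 176.8): 181.8 m

K0, K2, K1, K3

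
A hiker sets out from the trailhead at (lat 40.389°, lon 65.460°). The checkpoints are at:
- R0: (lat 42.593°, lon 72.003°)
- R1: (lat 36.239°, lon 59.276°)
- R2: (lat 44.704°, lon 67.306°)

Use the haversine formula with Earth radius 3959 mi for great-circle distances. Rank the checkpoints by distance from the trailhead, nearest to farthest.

R2, R0, R1

Distance from the trailhead at (lat 40.389°, lon 65.460°) to each:
R2 (lat 44.704°, lon 67.306°): 312.6 mi
R0 (lat 42.593°, lon 72.003°): 371.2 mi
R1 (lat 36.239°, lon 59.276°): 441.0 mi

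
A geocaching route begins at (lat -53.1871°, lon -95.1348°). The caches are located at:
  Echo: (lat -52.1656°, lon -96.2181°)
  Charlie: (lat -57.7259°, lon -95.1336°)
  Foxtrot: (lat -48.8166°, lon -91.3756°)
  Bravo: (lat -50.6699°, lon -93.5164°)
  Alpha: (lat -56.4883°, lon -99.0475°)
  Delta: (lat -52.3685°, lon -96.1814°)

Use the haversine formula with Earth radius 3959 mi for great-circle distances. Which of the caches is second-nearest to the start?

Echo

Distance to each, sorted:
Delta: 71.5 mi
Echo: 83.9 mi
Bravo: 187.1 mi
Alpha: 276.1 mi
Charlie: 313.6 mi
Foxtrot: 343.3 mi
The second-nearest is Echo at 83.9 mi.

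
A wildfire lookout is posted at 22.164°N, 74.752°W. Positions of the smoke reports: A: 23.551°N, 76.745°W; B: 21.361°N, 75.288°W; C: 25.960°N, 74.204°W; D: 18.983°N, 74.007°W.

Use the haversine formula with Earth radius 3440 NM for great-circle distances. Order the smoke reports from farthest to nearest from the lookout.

Computing each great-circle distance from 22.164°N, 74.752°W:
C 25.960°N, 74.204°W: 229.9 NM
D 18.983°N, 74.007°W: 195.5 NM
A 23.551°N, 76.745°W: 138.2 NM
B 21.361°N, 75.288°W: 56.7 NM

C, D, A, B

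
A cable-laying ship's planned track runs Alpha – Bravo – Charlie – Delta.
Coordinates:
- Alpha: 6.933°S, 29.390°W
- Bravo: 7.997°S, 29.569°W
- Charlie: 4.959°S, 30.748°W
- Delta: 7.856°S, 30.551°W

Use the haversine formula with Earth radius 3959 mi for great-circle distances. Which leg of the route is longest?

Leg distances:
Alpha→Bravo: 74.5 mi
Bravo→Charlie: 225.0 mi
Charlie→Delta: 200.6 mi
The longest leg is Bravo–Charlie at 225.0 mi.

Bravo–Charlie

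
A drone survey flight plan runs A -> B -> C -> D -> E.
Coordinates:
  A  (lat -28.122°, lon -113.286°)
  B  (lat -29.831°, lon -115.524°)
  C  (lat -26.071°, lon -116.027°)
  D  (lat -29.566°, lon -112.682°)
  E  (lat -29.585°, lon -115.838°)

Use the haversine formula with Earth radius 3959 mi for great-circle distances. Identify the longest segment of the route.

C–D

Leg distances:
A→B: 179.6 mi
B→C: 261.6 mi
C→D: 316.4 mi
D→E: 189.7 mi
The longest leg is C–D at 316.4 mi.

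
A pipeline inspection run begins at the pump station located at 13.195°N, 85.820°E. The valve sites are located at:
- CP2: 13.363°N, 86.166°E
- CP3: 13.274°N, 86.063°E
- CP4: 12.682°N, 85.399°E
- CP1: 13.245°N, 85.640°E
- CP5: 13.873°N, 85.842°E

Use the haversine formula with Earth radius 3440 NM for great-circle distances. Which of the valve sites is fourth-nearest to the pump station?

Distances from the pump station (13.195°N, 85.820°E):
CP1: 10.9 NM
CP3: 15.0 NM
CP2: 22.6 NM
CP4: 39.4 NM
CP5: 40.7 NM
The fourth-nearest is CP4 at 39.4 NM.

CP4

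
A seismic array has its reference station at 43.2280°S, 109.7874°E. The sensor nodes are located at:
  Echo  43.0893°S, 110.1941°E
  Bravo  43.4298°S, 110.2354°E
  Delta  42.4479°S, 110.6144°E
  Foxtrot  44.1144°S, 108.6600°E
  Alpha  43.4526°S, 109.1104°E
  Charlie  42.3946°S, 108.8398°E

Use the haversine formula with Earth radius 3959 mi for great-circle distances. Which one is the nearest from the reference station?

Echo

Distances from the reference station (43.2280°S, 109.7874°E):
Echo: 22.6 mi
Bravo: 26.5 mi
Alpha: 37.4 mi
Delta: 68.3 mi
Charlie: 75.0 mi
Foxtrot: 83.2 mi
The nearest is Echo at 22.6 mi.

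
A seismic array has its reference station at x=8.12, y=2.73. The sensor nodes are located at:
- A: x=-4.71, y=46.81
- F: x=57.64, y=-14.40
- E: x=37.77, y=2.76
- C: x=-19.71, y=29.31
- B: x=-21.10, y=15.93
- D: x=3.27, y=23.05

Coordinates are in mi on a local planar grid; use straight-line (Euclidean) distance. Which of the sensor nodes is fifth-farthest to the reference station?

Distance to each, sorted:
F: 52.4 mi
A: 45.9 mi
C: 38.5 mi
B: 32.1 mi
E: 29.7 mi
D: 20.9 mi
The fifth-farthest is E at 29.7 mi.

E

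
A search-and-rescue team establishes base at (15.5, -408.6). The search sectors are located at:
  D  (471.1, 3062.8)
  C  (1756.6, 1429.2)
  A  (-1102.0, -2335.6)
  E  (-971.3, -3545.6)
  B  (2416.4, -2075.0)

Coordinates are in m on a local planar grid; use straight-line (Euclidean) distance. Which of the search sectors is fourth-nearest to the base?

Distances from the base ((15.5, -408.6)):
A: 2227.6 m
C: 2531.6 m
B: 2922.5 m
E: 3288.5 m
D: 3501.2 m
The fourth-nearest is E at 3288.5 m.

E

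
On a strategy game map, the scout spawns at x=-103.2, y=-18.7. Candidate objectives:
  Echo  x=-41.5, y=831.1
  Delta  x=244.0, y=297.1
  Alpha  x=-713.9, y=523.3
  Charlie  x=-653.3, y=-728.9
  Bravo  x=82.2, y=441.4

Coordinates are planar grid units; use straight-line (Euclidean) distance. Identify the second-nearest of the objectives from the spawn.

Bravo

Distance to each, sorted:
Delta: 469.3
Bravo: 496.0
Alpha: 816.5
Echo: 852.0
Charlie: 898.3
The second-nearest is Bravo at 496.0.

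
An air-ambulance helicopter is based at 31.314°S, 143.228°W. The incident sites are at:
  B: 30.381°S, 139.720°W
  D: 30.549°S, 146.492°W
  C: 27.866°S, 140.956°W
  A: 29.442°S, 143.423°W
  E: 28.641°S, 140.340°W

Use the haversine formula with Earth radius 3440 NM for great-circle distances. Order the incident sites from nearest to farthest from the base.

A, D, B, E, C

Computing each great-circle distance from 31.314°S, 143.228°W:
A 29.442°S, 143.423°W: 112.8 NM
D 30.549°S, 146.492°W: 174.3 NM
B 30.381°S, 139.720°W: 189.3 NM
E 28.641°S, 140.340°W: 219.8 NM
C 27.866°S, 140.956°W: 238.6 NM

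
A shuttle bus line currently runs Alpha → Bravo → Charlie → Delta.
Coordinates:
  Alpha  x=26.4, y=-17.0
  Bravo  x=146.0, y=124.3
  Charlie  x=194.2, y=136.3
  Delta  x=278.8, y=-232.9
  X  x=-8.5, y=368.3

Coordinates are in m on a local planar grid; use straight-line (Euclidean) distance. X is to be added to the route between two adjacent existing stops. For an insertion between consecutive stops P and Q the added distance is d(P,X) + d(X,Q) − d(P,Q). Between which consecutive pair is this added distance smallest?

between Alpha and Bravo

Added distance for inserting X between each consecutive pair:
Alpha–Bravo: 490.6 m
Bravo–Charlie: 547.2 m
Charlie–Delta: 595.6 m
Smallest added distance is 490.6 m, inserting between Alpha and Bravo.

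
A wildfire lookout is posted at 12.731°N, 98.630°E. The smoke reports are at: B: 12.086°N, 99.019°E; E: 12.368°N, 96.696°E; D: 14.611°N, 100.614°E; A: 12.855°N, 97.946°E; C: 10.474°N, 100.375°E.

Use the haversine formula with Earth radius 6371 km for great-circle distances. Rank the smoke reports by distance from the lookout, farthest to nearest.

Distances from the lookout:
C 10.474°N, 100.375°E: 314.8 km
D 14.611°N, 100.614°E: 299.4 km
E 12.368°N, 96.696°E: 213.8 km
B 12.086°N, 99.019°E: 83.2 km
A 12.855°N, 97.946°E: 75.4 km

C, D, E, B, A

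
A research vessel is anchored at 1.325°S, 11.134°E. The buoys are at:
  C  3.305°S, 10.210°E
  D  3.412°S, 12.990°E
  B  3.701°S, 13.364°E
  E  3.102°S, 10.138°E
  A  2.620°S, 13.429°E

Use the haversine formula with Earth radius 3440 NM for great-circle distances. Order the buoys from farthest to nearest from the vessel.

B, D, A, C, E

Computing each great-circle distance from 1.325°S, 11.134°E:
B 3.701°S, 13.364°E: 195.5 NM
D 3.412°S, 12.990°E: 167.6 NM
A 2.620°S, 13.429°E: 158.1 NM
C 3.305°S, 10.210°E: 131.2 NM
E 3.102°S, 10.138°E: 122.3 NM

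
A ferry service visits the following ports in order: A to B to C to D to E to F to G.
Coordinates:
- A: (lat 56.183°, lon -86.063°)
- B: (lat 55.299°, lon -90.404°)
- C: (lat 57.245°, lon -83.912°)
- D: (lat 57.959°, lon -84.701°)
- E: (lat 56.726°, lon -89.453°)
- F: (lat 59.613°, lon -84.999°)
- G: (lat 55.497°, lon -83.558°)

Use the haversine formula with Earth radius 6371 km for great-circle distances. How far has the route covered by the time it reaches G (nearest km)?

2032 km

Leg distances:
A→B: 288.9 km  (cumulative 288.9 km)
B→C: 455.2 km  (cumulative 744.1 km)
C→D: 92.3 km  (cumulative 836.4 km)
D→E: 316.3 km  (cumulative 1152.7 km)
E→F: 413.7 km  (cumulative 1566.4 km)
F→G: 465.7 km  (cumulative 2032.0 km)
Cumulative distance at G ≈ 2032 km.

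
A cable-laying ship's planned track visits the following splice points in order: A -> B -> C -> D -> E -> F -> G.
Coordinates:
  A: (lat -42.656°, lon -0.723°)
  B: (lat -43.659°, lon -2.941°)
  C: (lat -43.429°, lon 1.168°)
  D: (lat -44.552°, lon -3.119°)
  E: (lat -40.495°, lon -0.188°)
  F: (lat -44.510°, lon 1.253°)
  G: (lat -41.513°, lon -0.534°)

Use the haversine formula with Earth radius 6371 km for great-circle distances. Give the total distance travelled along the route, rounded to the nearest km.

2245 km

Leg distances:
A→B: 211.7 km  (cumulative 211.7 km)
B→C: 332.1 km  (cumulative 543.8 km)
C→D: 364.9 km  (cumulative 908.7 km)
D→E: 511.0 km  (cumulative 1419.7 km)
E→F: 461.8 km  (cumulative 1881.5 km)
F→G: 363.5 km  (cumulative 2245.0 km)
Total route length ≈ 2245 km.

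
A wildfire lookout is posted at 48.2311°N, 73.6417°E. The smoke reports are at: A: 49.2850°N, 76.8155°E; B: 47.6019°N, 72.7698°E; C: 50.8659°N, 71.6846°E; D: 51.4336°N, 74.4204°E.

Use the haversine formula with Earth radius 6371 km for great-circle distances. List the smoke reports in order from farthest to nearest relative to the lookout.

D, C, A, B

Distance from the lookout at 48.2311°N, 73.6417°E to each:
D 51.4336°N, 74.4204°E: 360.4 km
C 50.8659°N, 71.6846°E: 325.2 km
A 49.2850°N, 76.8155°E: 260.5 km
B 47.6019°N, 72.7698°E: 95.5 km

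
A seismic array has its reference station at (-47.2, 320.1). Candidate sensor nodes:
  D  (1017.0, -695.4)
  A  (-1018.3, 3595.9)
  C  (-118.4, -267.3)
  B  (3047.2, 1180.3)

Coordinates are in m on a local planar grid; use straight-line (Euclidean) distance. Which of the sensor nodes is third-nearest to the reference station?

B

Distance to each, sorted:
C: 591.7 m
D: 1471.0 m
B: 3211.7 m
A: 3416.7 m
The third-nearest is B at 3211.7 m.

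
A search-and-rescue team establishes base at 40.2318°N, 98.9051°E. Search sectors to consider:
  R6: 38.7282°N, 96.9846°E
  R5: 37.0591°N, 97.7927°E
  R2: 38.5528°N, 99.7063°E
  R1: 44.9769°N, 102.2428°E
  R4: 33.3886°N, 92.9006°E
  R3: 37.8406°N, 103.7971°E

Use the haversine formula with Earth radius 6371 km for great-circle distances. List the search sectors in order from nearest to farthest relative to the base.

R2, R6, R5, R3, R1, R4

Distances from the base:
R2 38.5528°N, 99.7063°E: 199.0 km
R6 38.7282°N, 96.9846°E: 234.8 km
R5 37.0591°N, 97.7927°E: 365.8 km
R3 37.8406°N, 103.7971°E: 499.1 km
R1 44.9769°N, 102.2428°E: 594.0 km
R4 33.3886°N, 92.9006°E: 929.4 km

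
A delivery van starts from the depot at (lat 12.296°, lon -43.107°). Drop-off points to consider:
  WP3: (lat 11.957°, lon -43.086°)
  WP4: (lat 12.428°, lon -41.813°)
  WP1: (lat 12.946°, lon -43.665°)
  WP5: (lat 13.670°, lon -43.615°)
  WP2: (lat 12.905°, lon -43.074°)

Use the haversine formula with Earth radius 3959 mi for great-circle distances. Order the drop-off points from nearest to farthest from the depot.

Computing each great-circle distance from (lat 12.296°, lon -43.107°):
WP3 (lat 11.957°, lon -43.086°): 23.5 mi
WP2 (lat 12.905°, lon -43.074°): 42.1 mi
WP1 (lat 12.946°, lon -43.665°): 58.6 mi
WP4 (lat 12.428°, lon -41.813°): 87.8 mi
WP5 (lat 13.670°, lon -43.615°): 100.9 mi

WP3, WP2, WP1, WP4, WP5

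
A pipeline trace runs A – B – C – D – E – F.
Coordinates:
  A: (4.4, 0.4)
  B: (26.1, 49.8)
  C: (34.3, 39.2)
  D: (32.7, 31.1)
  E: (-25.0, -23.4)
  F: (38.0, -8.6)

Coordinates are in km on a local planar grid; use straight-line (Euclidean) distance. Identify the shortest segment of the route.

C–D

Leg distances:
A→B: 54.0 km
B→C: 13.4 km
C→D: 8.3 km
D→E: 79.4 km
E→F: 64.7 km
The shortest leg is C–D at 8.3 km.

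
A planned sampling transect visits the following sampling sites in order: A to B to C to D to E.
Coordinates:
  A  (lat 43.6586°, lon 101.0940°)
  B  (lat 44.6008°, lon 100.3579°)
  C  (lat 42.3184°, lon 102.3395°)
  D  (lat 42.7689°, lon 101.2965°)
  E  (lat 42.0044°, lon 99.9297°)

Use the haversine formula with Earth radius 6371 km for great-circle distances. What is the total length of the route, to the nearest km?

Leg distances:
A→B: 120.1 km  (cumulative 120.1 km)
B→C: 300.0 km  (cumulative 420.1 km)
C→D: 99.0 km  (cumulative 519.1 km)
D→E: 140.8 km  (cumulative 659.9 km)
Total route length ≈ 660 km.

660 km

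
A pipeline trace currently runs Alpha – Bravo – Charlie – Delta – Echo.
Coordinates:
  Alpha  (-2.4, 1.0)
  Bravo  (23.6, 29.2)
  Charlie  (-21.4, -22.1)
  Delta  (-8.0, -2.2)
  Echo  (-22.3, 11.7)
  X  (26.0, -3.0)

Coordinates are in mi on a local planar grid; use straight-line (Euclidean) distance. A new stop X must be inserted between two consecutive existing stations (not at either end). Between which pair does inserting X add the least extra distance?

Added distance for inserting X between each consecutive pair:
Alpha–Bravo: 22.6 mi
Bravo–Charlie: 15.2 mi
Charlie–Delta: 61.1 mi
Delta–Echo: 64.6 mi
Smallest added distance is 15.2 mi, inserting between Bravo and Charlie.

between Bravo and Charlie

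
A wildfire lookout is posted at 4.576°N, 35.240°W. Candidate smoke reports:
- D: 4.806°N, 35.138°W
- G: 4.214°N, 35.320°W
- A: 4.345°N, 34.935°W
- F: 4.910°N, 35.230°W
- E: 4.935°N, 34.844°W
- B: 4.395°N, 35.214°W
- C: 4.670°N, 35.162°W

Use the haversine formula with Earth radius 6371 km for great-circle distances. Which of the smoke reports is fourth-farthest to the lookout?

Distance to each, sorted:
E: 59.3 km
A: 42.5 km
G: 41.2 km
F: 37.2 km
D: 28.0 km
B: 20.3 km
C: 13.6 km
The fourth-farthest is F at 37.2 km.

F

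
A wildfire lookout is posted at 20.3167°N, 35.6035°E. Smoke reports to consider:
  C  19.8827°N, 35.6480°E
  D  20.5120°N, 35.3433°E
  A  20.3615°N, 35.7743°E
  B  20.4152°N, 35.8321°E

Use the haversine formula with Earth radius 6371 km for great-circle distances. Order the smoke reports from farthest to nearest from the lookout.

C, D, B, A

Computing each great-circle distance from 20.3167°N, 35.6035°E:
C 19.8827°N, 35.6480°E: 48.5 km
D 20.5120°N, 35.3433°E: 34.7 km
B 20.4152°N, 35.8321°E: 26.2 km
A 20.3615°N, 35.7743°E: 18.5 km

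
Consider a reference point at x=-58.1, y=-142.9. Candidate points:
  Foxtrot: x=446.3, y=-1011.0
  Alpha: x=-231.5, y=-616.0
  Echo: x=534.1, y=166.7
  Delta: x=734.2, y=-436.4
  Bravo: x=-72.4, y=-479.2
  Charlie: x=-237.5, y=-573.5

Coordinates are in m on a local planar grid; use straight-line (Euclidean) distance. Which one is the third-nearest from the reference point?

Distances from the reference point (x=-58.1, y=-142.9):
Bravo: 336.6 m
Charlie: 466.5 m
Alpha: 503.9 m
Echo: 668.2 m
Delta: 844.9 m
Foxtrot: 1004.0 m
The third-nearest is Alpha at 503.9 m.

Alpha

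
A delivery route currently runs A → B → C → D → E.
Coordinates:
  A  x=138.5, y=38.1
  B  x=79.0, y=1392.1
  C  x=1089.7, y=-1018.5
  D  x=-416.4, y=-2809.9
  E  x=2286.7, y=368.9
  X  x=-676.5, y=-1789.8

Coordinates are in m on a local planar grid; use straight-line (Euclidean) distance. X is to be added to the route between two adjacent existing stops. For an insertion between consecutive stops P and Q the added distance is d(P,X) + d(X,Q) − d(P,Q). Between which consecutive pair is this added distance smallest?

Added distance for inserting X between each consecutive pair:
A–B: 3916.4 m
B–C: 2583.7 m
C–D: 639.6 m
D–E: 546.2 m
Smallest added distance is 546.2 m, inserting between D and E.

between D and E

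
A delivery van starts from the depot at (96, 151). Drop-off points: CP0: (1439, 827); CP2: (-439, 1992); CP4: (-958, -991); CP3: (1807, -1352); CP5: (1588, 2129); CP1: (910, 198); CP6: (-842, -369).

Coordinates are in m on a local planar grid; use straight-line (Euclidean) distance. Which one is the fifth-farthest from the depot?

Distances from the depot ((96, 151)):
CP5: 2477.6 m
CP3: 2277.4 m
CP2: 1917.2 m
CP4: 1554.1 m
CP0: 1503.5 m
CP6: 1072.5 m
CP1: 815.4 m
The fifth-farthest is CP0 at 1503.5 m.

CP0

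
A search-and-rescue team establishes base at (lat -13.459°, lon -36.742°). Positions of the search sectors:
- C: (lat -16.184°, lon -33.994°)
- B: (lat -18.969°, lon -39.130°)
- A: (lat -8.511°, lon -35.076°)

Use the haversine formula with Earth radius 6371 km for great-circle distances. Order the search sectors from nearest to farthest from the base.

C, A, B

Distance from the base at (lat -13.459°, lon -36.742°) to each:
C (lat -16.184°, lon -33.994°): 423.1 km
A (lat -8.511°, lon -35.076°): 579.4 km
B (lat -18.969°, lon -39.130°): 663.6 km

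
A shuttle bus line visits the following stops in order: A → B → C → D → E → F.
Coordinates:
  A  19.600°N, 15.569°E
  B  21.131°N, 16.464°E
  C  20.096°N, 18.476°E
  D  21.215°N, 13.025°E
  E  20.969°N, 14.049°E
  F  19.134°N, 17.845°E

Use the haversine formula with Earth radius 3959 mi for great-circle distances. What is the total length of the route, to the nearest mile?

Leg distances:
A→B: 120.6 mi  (cumulative 120.6 mi)
B→C: 148.5 mi  (cumulative 269.1 mi)
C→D: 360.8 mi  (cumulative 629.9 mi)
D→E: 68.2 mi  (cumulative 698.1 mi)
E→F: 277.1 mi  (cumulative 975.2 mi)
Total route length ≈ 975 mi.

975 mi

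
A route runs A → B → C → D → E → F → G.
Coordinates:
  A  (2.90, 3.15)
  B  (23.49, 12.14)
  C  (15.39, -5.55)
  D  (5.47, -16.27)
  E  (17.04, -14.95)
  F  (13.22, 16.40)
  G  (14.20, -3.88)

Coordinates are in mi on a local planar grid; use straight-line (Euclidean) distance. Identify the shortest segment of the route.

D–E

Leg distances:
A→B: 22.5 mi
B→C: 19.5 mi
C→D: 14.6 mi
D→E: 11.6 mi
E→F: 31.6 mi
F→G: 20.3 mi
The shortest leg is D–E at 11.6 mi.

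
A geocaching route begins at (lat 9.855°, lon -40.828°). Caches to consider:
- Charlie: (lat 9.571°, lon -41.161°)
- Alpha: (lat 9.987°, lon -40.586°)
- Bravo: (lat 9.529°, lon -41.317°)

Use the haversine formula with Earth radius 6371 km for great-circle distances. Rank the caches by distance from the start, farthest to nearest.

Bravo, Charlie, Alpha

Distance from the start at (lat 9.855°, lon -40.828°) to each:
Bravo (lat 9.529°, lon -41.317°): 64.7 km
Charlie (lat 9.571°, lon -41.161°): 48.3 km
Alpha (lat 9.987°, lon -40.586°): 30.3 km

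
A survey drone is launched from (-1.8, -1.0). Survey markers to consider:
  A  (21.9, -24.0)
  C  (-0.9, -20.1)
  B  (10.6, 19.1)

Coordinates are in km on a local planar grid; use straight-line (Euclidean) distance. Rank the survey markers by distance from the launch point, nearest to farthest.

C, B, A

Distances from the launch point:
C (-0.9, -20.1): 19.1 km
B (10.6, 19.1): 23.6 km
A (21.9, -24.0): 33.0 km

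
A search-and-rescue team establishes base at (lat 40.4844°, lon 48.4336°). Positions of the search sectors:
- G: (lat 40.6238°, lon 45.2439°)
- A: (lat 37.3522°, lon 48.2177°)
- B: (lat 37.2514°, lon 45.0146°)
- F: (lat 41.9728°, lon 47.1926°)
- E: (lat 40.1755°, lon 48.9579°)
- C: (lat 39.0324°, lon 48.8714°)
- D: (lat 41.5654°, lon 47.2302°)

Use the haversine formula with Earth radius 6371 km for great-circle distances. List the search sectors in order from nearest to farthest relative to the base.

Computing each great-circle distance from (lat 40.4844°, lon 48.4336°):
E (lat 40.1755°, lon 48.9579°): 56.2 km
D (lat 41.5654°, lon 47.2302°): 157.0 km
C (lat 39.0324°, lon 48.8714°): 165.7 km
F (lat 41.9728°, lon 47.1926°): 195.3 km
G (lat 40.6238°, lon 45.2439°): 269.9 km
A (lat 37.3522°, lon 48.2177°): 348.8 km
B (lat 37.2514°, lon 45.0146°): 465.6 km

E, D, C, F, G, A, B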